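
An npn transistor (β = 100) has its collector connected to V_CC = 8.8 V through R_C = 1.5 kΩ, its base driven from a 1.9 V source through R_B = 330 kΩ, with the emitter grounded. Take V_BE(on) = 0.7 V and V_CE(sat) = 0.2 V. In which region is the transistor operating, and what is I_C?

Assume active. Base-emitter loop: I_B = (V_BB − V_BE)/R_B = (1.9 − 0.7)/330 = 0.00364 mA.
I_C = β·I_B = 100×0.00364 = 0.364 mA.
V_CE = V_CC − I_C·R_C = 8.8 − 0.364×1.5 = 8.25 V > V_CE(sat), so the active-region assumption holds.

active; I_C ≈ 0.36 mA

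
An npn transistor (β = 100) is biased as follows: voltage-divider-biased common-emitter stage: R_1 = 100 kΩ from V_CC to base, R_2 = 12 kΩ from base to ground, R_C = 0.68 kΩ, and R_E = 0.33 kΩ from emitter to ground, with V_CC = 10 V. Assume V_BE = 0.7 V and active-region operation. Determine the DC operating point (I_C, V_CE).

I_C ≈ 0.84 mA, V_CE ≈ 9.1 V

Thevenize the base divider: V_Th = V_CC·R_2/(R_1+R_2) = 10×12/112 = 1.07 V, R_Th = R_1‖R_2 = 10.7 kΩ.
Base-emitter loop: V_Th = I_B·R_Th + V_BE + (β+1)I_B·R_E, so I_B = (1.07 − 0.7) / (10.7 + 101×0.33) = 0.00843 mA.
I_C = β·I_B = 100×0.00843 = 0.843 mA, and I_E = (β+1)I_B = 0.852 mA.
V_CE = V_CC − I_C·R_C − I_E·R_E = 10 − 0.843×0.68 − 0.852×0.33 = 9.15 V.
V_CE = 9.15 V > 0.2 V confirms active-region operation.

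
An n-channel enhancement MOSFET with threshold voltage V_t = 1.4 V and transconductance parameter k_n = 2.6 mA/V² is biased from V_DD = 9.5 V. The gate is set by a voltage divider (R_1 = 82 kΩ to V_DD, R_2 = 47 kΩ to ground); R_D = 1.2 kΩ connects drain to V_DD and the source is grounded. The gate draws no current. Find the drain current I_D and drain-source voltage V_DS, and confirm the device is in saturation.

I_D ≈ 5.5 mA, V_DS ≈ 2.9 V

V_G = V_DD·R_2/(R_1+R_2) = 9.5×47/129 = 3.46 V. With the source grounded, V_GS = V_G = 3.46 V.
Assume saturation: I_D = (k_n/2)(V_GS − V_t)² = (2.6/2)×(3.46 − 1.4)² = 1.3×2.06² = 5.52 mA.
V_DS = V_DD − I_D·R_D = 9.5 − 5.52×1.2 = 2.87 V.
Saturation requires V_DS ≥ V_GS − V_t = 2.06 V; 2.87 ≥ 2.06 ✓.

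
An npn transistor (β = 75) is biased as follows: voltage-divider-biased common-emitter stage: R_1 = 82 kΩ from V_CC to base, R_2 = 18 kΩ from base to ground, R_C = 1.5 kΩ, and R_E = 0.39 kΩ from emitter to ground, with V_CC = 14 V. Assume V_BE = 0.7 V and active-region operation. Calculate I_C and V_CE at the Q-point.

Thevenize the base divider: V_Th = V_CC·R_2/(R_1+R_2) = 14×18/100 = 2.52 V, R_Th = R_1‖R_2 = 14.8 kΩ.
Base-emitter loop: V_Th = I_B·R_Th + V_BE + (β+1)I_B·R_E, so I_B = (2.52 − 0.7) / (14.8 + 76×0.39) = 0.041 mA.
I_C = β·I_B = 75×0.041 = 3.07 mA, and I_E = (β+1)I_B = 3.12 mA.
V_CE = V_CC − I_C·R_C − I_E·R_E = 14 − 3.07×1.5 − 3.12×0.39 = 8.17 V.
V_CE = 8.17 V > 0.2 V confirms active-region operation.

I_C ≈ 3.1 mA, V_CE ≈ 8.2 V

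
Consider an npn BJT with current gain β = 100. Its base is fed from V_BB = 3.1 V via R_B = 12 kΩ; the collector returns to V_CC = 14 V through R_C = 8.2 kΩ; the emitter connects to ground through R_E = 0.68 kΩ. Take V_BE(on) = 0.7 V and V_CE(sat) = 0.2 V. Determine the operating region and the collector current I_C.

saturation; I_C ≈ 1.5 mA

Assume active: I_B = (3.1 − 0.7)/(12 + 101×0.68) = 0.0297 mA, I_C = β·I_B = 2.97 mA.
Then V_CE = 14 − 2.97×8.2 − 3×0.68 = -12.4 V < 0.2 V — the active assumption fails.
Re-solve with V_CE = 0.2 V. KCL at the emitter: V_E/R_E = (V_BB−0.7−V_E)/R_B + (V_CC−0.2−V_E)/R_C, giving V_E = 1.12 V.
I_C = (V_CC − 0.2 − V_E)/R_C = (13.8 − 1.12)/8.2 = 1.55 mA.
Check: I_B = (2.4 − 1.12)/12 = 0.106 mA, and β·I_B = 10.6 mA > I_C, confirming saturation.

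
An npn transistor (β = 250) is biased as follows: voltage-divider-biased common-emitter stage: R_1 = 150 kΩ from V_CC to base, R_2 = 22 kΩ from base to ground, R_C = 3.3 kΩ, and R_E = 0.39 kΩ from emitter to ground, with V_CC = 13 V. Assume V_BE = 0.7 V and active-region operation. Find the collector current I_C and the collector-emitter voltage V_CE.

Thevenize the base divider: V_Th = V_CC·R_2/(R_1+R_2) = 13×22/172 = 1.66 V, R_Th = R_1‖R_2 = 19.2 kΩ.
Base-emitter loop: V_Th = I_B·R_Th + V_BE + (β+1)I_B·R_E, so I_B = (1.66 − 0.7) / (19.2 + 251×0.39) = 0.00822 mA.
I_C = β·I_B = 250×0.00822 = 2.06 mA, and I_E = (β+1)I_B = 2.06 mA.
V_CE = V_CC − I_C·R_C − I_E·R_E = 13 − 2.06×3.3 − 2.06×0.39 = 5.41 V.
V_CE = 5.41 V > 0.2 V confirms active-region operation.

I_C ≈ 2.1 mA, V_CE ≈ 5.4 V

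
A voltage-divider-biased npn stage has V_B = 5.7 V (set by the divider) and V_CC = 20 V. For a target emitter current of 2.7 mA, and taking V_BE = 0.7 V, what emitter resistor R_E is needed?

R_E ≈ 1.9 kΩ

V_E = V_B − V_BE = 5.7 − 0.7 = 5 V.
R_E = V_E / I_E = 5 / 2.7 = 1.85 kΩ.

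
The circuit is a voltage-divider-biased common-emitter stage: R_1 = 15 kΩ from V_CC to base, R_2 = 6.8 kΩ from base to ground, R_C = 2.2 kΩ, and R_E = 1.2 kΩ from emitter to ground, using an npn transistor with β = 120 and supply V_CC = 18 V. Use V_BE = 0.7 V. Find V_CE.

Thevenize the base divider: V_Th = V_CC·R_2/(R_1+R_2) = 18×6.8/21.8 = 5.61 V, R_Th = R_1‖R_2 = 4.68 kΩ.
Base-emitter loop: V_Th = I_B·R_Th + V_BE + (β+1)I_B·R_E, so I_B = (5.61 − 0.7) / (4.68 + 121×1.2) = 0.0328 mA.
I_C = β·I_B = 120×0.0328 = 3.93 mA, and I_E = (β+1)I_B = 3.97 mA.
V_CE = V_CC − I_C·R_C − I_E·R_E = 18 − 3.93×2.2 − 3.97×1.2 = 4.58 V.
V_CE = 4.58 V > 0.2 V confirms active-region operation.

V_CE ≈ 4.6 V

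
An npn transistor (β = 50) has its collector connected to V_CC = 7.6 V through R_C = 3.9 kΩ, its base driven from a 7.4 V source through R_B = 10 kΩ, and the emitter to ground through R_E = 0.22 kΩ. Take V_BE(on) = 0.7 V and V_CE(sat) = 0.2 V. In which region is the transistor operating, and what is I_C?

saturation; I_C ≈ 1.8 mA

Assume active: I_B = (7.4 − 0.7)/(10 + 51×0.22) = 0.316 mA, I_C = β·I_B = 15.8 mA.
Then V_CE = 7.6 − 15.8×3.9 − 16.1×0.22 = -57.5 V < 0.2 V — the active assumption fails.
Re-solve with V_CE = 0.2 V. KCL at the emitter: V_E/R_E = (V_BB−0.7−V_E)/R_B + (V_CC−0.2−V_E)/R_C, giving V_E = 0.524 V.
I_C = (V_CC − 0.2 − V_E)/R_C = (7.4 − 0.524)/3.9 = 1.76 mA.
Check: I_B = (6.7 − 0.524)/10 = 0.618 mA, and β·I_B = 30.9 mA > I_C, confirming saturation.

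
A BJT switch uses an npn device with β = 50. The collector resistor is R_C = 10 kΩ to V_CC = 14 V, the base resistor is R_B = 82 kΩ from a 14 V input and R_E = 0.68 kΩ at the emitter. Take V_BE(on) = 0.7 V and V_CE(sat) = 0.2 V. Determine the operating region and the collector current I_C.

saturation; I_C ≈ 1.3 mA

Assume active: I_B = (14 − 0.7)/(82 + 51×0.68) = 0.114 mA, I_C = β·I_B = 5.7 mA.
Then V_CE = 14 − 5.7×10 − 5.81×0.68 = -46.9 V < 0.2 V — the active assumption fails.
Re-solve with V_CE = 0.2 V. KCL at the emitter: V_E/R_E = (V_BB−0.7−V_E)/R_B + (V_CC−0.2−V_E)/R_C, giving V_E = 0.974 V.
I_C = (V_CC − 0.2 − V_E)/R_C = (13.8 − 0.974)/10 = 1.28 mA.
Check: I_B = (13.3 − 0.974)/82 = 0.15 mA, and β·I_B = 7.52 mA > I_C, confirming saturation.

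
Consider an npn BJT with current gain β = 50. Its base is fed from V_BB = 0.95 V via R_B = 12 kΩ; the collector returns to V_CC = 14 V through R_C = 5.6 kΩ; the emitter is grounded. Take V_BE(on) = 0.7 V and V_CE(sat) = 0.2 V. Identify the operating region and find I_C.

active; I_C ≈ 1 mA

Assume active. Base-emitter loop: I_B = (V_BB − V_BE)/R_B = (0.95 − 0.7)/12 = 0.0208 mA.
I_C = β·I_B = 50×0.0208 = 1.04 mA.
V_CE = V_CC − I_C·R_C = 14 − 1.04×5.6 = 8.17 V > V_CE(sat), so the active-region assumption holds.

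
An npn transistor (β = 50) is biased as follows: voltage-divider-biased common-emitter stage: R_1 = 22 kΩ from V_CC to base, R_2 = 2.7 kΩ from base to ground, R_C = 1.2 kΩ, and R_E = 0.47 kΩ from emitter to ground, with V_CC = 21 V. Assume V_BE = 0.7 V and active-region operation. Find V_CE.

Thevenize the base divider: V_Th = V_CC·R_2/(R_1+R_2) = 21×2.7/24.7 = 2.3 V, R_Th = R_1‖R_2 = 2.4 kΩ.
Base-emitter loop: V_Th = I_B·R_Th + V_BE + (β+1)I_B·R_E, so I_B = (2.3 − 0.7) / (2.4 + 51×0.47) = 0.0605 mA.
I_C = β·I_B = 50×0.0605 = 3.02 mA, and I_E = (β+1)I_B = 3.09 mA.
V_CE = V_CC − I_C·R_C − I_E·R_E = 21 − 3.02×1.2 − 3.09×0.47 = 15.9 V.
V_CE = 15.9 V > 0.2 V confirms active-region operation.

V_CE ≈ 16 V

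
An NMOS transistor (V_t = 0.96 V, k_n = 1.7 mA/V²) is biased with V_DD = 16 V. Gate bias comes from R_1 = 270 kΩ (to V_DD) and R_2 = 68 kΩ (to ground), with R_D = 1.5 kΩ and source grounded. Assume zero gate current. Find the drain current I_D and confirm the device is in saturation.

V_G = V_DD·R_2/(R_1+R_2) = 16×68/338 = 3.22 V. With the source grounded, V_GS = V_G = 3.22 V.
Assume saturation: I_D = (k_n/2)(V_GS − V_t)² = (1.7/2)×(3.22 − 0.96)² = 0.85×2.26² = 4.34 mA.
V_DS = V_DD − I_D·R_D = 16 − 4.34×1.5 = 9.49 V.
Saturation requires V_DS ≥ V_GS − V_t = 2.26 V; 9.49 ≥ 2.26 ✓.

I_D ≈ 4.3 mA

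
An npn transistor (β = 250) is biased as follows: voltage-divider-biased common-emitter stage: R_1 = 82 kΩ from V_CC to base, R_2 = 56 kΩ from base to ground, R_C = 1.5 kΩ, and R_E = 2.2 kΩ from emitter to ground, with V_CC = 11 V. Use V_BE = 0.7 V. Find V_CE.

Thevenize the base divider: V_Th = V_CC·R_2/(R_1+R_2) = 11×56/138 = 4.46 V, R_Th = R_1‖R_2 = 33.3 kΩ.
Base-emitter loop: V_Th = I_B·R_Th + V_BE + (β+1)I_B·R_E, so I_B = (4.46 − 0.7) / (33.3 + 251×2.2) = 0.00643 mA.
I_C = β·I_B = 250×0.00643 = 1.61 mA, and I_E = (β+1)I_B = 1.61 mA.
V_CE = V_CC − I_C·R_C − I_E·R_E = 11 − 1.61×1.5 − 1.61×2.2 = 5.04 V.
V_CE = 5.04 V > 0.2 V confirms active-region operation.

V_CE ≈ 5 V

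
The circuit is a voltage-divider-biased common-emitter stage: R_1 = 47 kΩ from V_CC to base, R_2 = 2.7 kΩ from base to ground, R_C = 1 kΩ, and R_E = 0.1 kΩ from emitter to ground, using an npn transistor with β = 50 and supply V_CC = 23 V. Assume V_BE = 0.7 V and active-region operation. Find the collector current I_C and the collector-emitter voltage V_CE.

Thevenize the base divider: V_Th = V_CC·R_2/(R_1+R_2) = 23×2.7/49.7 = 1.25 V, R_Th = R_1‖R_2 = 2.55 kΩ.
Base-emitter loop: V_Th = I_B·R_Th + V_BE + (β+1)I_B·R_E, so I_B = (1.25 − 0.7) / (2.55 + 51×0.1) = 0.0718 mA.
I_C = β·I_B = 50×0.0718 = 3.59 mA, and I_E = (β+1)I_B = 3.66 mA.
V_CE = V_CC − I_C·R_C − I_E·R_E = 23 − 3.59×1 − 3.66×0.1 = 19 V.
V_CE = 19 V > 0.2 V confirms active-region operation.

I_C ≈ 3.6 mA, V_CE ≈ 19 V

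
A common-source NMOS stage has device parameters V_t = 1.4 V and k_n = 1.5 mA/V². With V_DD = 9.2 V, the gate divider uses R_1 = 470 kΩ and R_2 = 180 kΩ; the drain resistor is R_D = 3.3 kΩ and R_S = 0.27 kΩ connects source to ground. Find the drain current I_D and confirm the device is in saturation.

V_G = V_DD·R_2/(R_1+R_2) = 9.2×180/650 = 2.55 V.
Assume saturation: I_D = (k_n/2)(V_GS − V_t)² with V_GS = V_G − I_D·R_S = 2.55 − 0.27·I_D.
Substituting gives 0.0547·I_D² − 1.46·I_D + 0.988 = 0, with roots I_D = 0.692 or 26.1 mA.
The root I_D = 26.1 mA gives V_GS = -4.5 V ≤ V_t, so take I_D = 0.692 mA.
Then V_GS = 2.36 V and V_DS = V_DD − I_D(R_D+R_S) = 9.2 − 0.692×3.57 = 6.73 V.
Saturation requires V_DS ≥ V_GS − V_t = 0.961 V; 6.73 ≥ 0.961 ✓.

I_D ≈ 0.69 mA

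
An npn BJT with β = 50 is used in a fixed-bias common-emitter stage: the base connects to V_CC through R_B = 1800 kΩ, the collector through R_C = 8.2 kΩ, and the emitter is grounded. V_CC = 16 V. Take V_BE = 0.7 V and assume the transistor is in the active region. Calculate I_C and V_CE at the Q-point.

Base loop: V_CC = I_B·R_B + V_BE, so I_B = (16 − 0.7)/1800 kΩ = 0.0085 mA.
In the active region I_C = β·I_B = 50 × 0.0085 = 0.425 mA.
Collector loop: V_CE = V_CC − I_C·R_C = 16 − 0.425×8.2 = 12.5 V.
Since V_CE = 12.5 V > V_CE(sat) ≈ 0.2 V, the transistor is in the active region as assumed.

I_C ≈ 0.43 mA, V_CE ≈ 13 V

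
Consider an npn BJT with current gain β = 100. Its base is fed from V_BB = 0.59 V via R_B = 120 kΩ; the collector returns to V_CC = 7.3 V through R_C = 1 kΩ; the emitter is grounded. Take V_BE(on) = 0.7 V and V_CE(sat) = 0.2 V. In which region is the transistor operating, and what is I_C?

cutoff; I_C ≈ 0

V_BB = 0.59 V ≤ V_BE(on) = 0.7 V, so the base-emitter junction is not forward biased.
The transistor is in cutoff: I_B = I_C = 0.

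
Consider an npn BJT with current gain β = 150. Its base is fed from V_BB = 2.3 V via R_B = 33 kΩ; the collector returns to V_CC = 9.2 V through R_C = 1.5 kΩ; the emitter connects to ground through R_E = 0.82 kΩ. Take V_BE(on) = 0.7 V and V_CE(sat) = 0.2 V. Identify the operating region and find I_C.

Assume active. Base-emitter loop: I_B = (V_BB − V_BE)/(R_B + (β+1)R_E) = (2.3 − 0.7)/(33 + 151×0.82) = 0.0102 mA.
I_C = β·I_B = 150×0.0102 = 1.53 mA.
V_CE = V_CC − I_C·R_C − I_E·R_E = 9.2 − 1.53×1.5 − 1.54×0.82 = 5.64 V > V_CE(sat), so the active-region assumption holds.

active; I_C ≈ 1.5 mA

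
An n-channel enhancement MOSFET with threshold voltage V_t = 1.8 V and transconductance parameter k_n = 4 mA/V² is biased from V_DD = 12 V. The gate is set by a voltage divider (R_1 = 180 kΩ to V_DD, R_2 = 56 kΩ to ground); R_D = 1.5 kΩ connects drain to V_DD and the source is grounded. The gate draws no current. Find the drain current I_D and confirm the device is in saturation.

I_D ≈ 2.2 mA

V_G = V_DD·R_2/(R_1+R_2) = 12×56/236 = 2.85 V. With the source grounded, V_GS = V_G = 2.85 V.
Assume saturation: I_D = (k_n/2)(V_GS − V_t)² = (4/2)×(2.85 − 1.8)² = 2×1.05² = 2.19 mA.
V_DS = V_DD − I_D·R_D = 12 − 2.19×1.5 = 8.71 V.
Saturation requires V_DS ≥ V_GS − V_t = 1.05 V; 8.71 ≥ 1.05 ✓.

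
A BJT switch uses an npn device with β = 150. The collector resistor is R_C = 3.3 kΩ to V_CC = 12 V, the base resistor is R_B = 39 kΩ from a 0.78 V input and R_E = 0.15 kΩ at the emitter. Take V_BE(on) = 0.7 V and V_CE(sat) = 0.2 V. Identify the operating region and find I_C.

active; I_C ≈ 0.19 mA

Assume active. Base-emitter loop: I_B = (V_BB − V_BE)/(R_B + (β+1)R_E) = (0.78 − 0.7)/(39 + 151×0.15) = 0.0013 mA.
I_C = β·I_B = 150×0.0013 = 0.195 mA.
V_CE = V_CC − I_C·R_C − I_E·R_E = 12 − 0.195×3.3 − 0.196×0.15 = 11.3 V > V_CE(sat), so the active-region assumption holds.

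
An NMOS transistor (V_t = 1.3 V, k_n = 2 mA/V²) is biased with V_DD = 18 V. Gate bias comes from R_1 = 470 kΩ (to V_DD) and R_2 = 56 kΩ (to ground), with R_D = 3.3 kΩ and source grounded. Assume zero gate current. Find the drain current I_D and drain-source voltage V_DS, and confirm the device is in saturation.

I_D ≈ 0.38 mA, V_DS ≈ 17 V

V_G = V_DD·R_2/(R_1+R_2) = 18×56/526 = 1.92 V. With the source grounded, V_GS = V_G = 1.92 V.
Assume saturation: I_D = (k_n/2)(V_GS − V_t)² = (2/2)×(1.92 − 1.3)² = 1×0.616² = 0.38 mA.
V_DS = V_DD − I_D·R_D = 18 − 0.38×3.3 = 16.7 V.
Saturation requires V_DS ≥ V_GS − V_t = 0.616 V; 16.7 ≥ 0.616 ✓.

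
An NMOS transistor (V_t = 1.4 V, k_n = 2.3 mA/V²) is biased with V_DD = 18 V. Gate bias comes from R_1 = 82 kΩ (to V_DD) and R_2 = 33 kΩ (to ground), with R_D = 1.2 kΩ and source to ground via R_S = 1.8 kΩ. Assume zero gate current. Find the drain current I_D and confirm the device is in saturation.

V_G = V_DD·R_2/(R_1+R_2) = 18×33/115 = 5.17 V.
Assume saturation: I_D = (k_n/2)(V_GS − V_t)² with V_GS = V_G − I_D·R_S = 5.17 − 1.8·I_D.
Substituting gives 3.73·I_D² − 16.6·I_D + 16.3 = 0, with roots I_D = 1.46 or 2.99 mA.
The root I_D = 2.99 mA gives V_GS = -0.212 V ≤ V_t, so take I_D = 1.46 mA.
Then V_GS = 2.53 V and V_DS = V_DD − I_D(R_D+R_S) = 18 − 1.46×3 = 13.6 V.
Saturation requires V_DS ≥ V_GS − V_t = 1.13 V; 13.6 ≥ 1.13 ✓.

I_D ≈ 1.5 mA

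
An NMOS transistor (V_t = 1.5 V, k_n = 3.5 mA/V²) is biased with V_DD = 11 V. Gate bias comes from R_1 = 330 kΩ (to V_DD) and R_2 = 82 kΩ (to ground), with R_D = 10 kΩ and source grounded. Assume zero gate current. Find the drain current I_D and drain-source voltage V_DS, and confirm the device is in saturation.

V_G = V_DD·R_2/(R_1+R_2) = 11×82/412 = 2.19 V. With the source grounded, V_GS = V_G = 2.19 V.
Assume saturation: I_D = (k_n/2)(V_GS − V_t)² = (3.5/2)×(2.19 − 1.5)² = 1.75×0.689² = 0.832 mA.
V_DS = V_DD − I_D·R_D = 11 − 0.832×10 = 2.68 V.
Saturation requires V_DS ≥ V_GS − V_t = 0.689 V; 2.68 ≥ 0.689 ✓.

I_D ≈ 0.83 mA, V_DS ≈ 2.7 V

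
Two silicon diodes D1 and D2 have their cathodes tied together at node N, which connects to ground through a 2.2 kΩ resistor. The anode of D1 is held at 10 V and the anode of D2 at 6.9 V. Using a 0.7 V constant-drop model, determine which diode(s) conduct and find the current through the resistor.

Assume both conduct. Then node N would need to be at both 10−0.7 = 9.3 V and 6.9−0.7 = 6.2 V, which is impossible.
Assume only D1 conducts: V_N = 10 − 0.7 = 9.3 V, so I_R = 9.3/2.2 = 4.23 mA.
Check D2: its anode-to-cathode voltage is 6.9 − 9.3 = -2.4 V < 0.7 V, so it is off. The assumption is consistent.

Only D1 conducts; I_R ≈ 4.2 mA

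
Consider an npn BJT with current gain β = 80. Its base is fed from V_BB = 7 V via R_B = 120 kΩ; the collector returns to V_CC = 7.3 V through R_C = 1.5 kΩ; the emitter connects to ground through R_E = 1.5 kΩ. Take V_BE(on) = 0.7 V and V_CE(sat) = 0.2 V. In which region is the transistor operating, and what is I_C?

Assume active. Base-emitter loop: I_B = (V_BB − V_BE)/(R_B + (β+1)R_E) = (7 − 0.7)/(120 + 81×1.5) = 0.0261 mA.
I_C = β·I_B = 80×0.0261 = 2.09 mA.
V_CE = V_CC − I_C·R_C − I_E·R_E = 7.3 − 2.09×1.5 − 2.11×1.5 = 1 V > V_CE(sat), so the active-region assumption holds.

active; I_C ≈ 2.1 mA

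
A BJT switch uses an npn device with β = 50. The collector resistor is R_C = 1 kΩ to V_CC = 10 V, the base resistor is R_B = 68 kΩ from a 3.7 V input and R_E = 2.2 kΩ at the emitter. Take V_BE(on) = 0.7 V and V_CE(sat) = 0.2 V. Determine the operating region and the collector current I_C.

Assume active. Base-emitter loop: I_B = (V_BB − V_BE)/(R_B + (β+1)R_E) = (3.7 − 0.7)/(68 + 51×2.2) = 0.0166 mA.
I_C = β·I_B = 50×0.0166 = 0.832 mA.
V_CE = V_CC − I_C·R_C − I_E·R_E = 10 − 0.832×1 − 0.849×2.2 = 7.3 V > V_CE(sat), so the active-region assumption holds.

active; I_C ≈ 0.83 mA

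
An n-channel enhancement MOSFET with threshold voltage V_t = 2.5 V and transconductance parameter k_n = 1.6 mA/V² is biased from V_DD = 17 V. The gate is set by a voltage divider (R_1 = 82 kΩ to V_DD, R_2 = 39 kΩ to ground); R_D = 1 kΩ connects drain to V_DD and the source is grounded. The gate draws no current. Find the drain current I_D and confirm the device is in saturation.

V_G = V_DD·R_2/(R_1+R_2) = 17×39/121 = 5.48 V. With the source grounded, V_GS = V_G = 5.48 V.
Assume saturation: I_D = (k_n/2)(V_GS − V_t)² = (1.6/2)×(5.48 − 2.5)² = 0.8×2.98² = 7.1 mA.
V_DS = V_DD − I_D·R_D = 17 − 7.1×1 = 9.9 V.
Saturation requires V_DS ≥ V_GS − V_t = 2.98 V; 9.9 ≥ 2.98 ✓.

I_D ≈ 7.1 mA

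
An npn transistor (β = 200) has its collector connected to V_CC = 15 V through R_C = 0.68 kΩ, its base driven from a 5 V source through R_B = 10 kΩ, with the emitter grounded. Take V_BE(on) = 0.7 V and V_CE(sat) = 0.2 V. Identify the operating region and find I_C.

saturation; I_C ≈ 22 mA

Assume active: I_B = (5 − 0.7)/10 = 0.43 mA, giving I_C = β·I_B = 86 mA.
But then V_CE = 15 − 86×0.68 = -43.5 V < V_CE(sat) = 0.2 V — impossible in the active region.
So the transistor is saturated. With V_CE = 0.2 V, I_C = (V_CC − 0.2)/R_C = 14.8/0.68 = 21.8 mA.
Check: β·I_B = 86 mA > I_C = 21.8 mA, confirming saturation.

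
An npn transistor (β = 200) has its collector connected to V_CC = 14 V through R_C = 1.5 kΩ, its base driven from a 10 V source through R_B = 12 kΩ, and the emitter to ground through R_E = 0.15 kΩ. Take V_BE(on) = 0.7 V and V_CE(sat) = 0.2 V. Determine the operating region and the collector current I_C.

Assume active: I_B = (10 − 0.7)/(12 + 201×0.15) = 0.221 mA, I_C = β·I_B = 44.1 mA.
Then V_CE = 14 − 44.1×1.5 − 44.3×0.15 = -58.8 V < 0.2 V — the active assumption fails.
Re-solve with V_CE = 0.2 V. KCL at the emitter: V_E/R_E = (V_BB−0.7−V_E)/R_B + (V_CC−0.2−V_E)/R_C, giving V_E = 1.34 V.
I_C = (V_CC − 0.2 − V_E)/R_C = (13.8 − 1.34)/1.5 = 8.3 mA.
Check: I_B = (9.3 − 1.34)/12 = 0.663 mA, and β·I_B = 133 mA > I_C, confirming saturation.

saturation; I_C ≈ 8.3 mA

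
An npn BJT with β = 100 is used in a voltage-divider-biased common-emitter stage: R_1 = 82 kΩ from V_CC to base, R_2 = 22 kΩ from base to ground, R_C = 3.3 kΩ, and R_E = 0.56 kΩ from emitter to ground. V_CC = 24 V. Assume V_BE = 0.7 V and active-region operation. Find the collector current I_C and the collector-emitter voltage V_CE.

I_C ≈ 5.9 mA, V_CE ≈ 1.1 V

Thevenize the base divider: V_Th = V_CC·R_2/(R_1+R_2) = 24×22/104 = 5.08 V, R_Th = R_1‖R_2 = 17.3 kΩ.
Base-emitter loop: V_Th = I_B·R_Th + V_BE + (β+1)I_B·R_E, so I_B = (5.08 − 0.7) / (17.3 + 101×0.56) = 0.0592 mA.
I_C = β·I_B = 100×0.0592 = 5.92 mA, and I_E = (β+1)I_B = 5.98 mA.
V_CE = V_CC − I_C·R_C − I_E·R_E = 24 − 5.92×3.3 − 5.98×0.56 = 1.11 V.
V_CE = 1.11 V > 0.2 V confirms active-region operation.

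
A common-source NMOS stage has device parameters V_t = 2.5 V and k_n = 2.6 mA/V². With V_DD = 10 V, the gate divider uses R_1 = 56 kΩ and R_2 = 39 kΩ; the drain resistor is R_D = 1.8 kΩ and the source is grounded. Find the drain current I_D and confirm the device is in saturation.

I_D ≈ 3.3 mA

V_G = V_DD·R_2/(R_1+R_2) = 10×39/95 = 4.11 V. With the source grounded, V_GS = V_G = 4.11 V.
Assume saturation: I_D = (k_n/2)(V_GS − V_t)² = (2.6/2)×(4.11 − 2.5)² = 1.3×1.61² = 3.35 mA.
V_DS = V_DD − I_D·R_D = 10 − 3.35×1.8 = 3.97 V.
Saturation requires V_DS ≥ V_GS − V_t = 1.61 V; 3.97 ≥ 1.61 ✓.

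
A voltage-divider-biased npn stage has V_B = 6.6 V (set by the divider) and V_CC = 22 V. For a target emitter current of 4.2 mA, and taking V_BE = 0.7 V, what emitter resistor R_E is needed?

V_E = V_B − V_BE = 6.6 − 0.7 = 5.9 V.
R_E = V_E / I_E = 5.9 / 4.2 = 1.4 kΩ.

R_E ≈ 1.4 kΩ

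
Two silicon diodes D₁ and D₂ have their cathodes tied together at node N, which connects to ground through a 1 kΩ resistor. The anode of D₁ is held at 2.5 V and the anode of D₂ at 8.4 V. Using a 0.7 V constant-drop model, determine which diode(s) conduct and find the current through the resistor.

Only D₂ conducts; I_R ≈ 7.7 mA

Assume both conduct. Then node N would need to be at both 2.5−0.7 = 1.8 V and 8.4−0.7 = 7.7 V, which is impossible.
Assume only D₂ conducts: V_N = 8.4 − 0.7 = 7.7 V, so I_R = 7.7/1 = 7.7 mA.
Check D₁: its anode-to-cathode voltage is 2.5 − 7.7 = -5.2 V < 0.7 V, so it is off. The assumption is consistent.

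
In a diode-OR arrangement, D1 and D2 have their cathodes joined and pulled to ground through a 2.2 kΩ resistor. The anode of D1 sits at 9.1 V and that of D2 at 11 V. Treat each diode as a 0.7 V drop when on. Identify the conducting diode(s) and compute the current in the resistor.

Assume both conduct. Then node N would need to be at both 9.1−0.7 = 8.4 V and 11−0.7 = 10.3 V, which is impossible.
Assume only D2 conducts: V_N = 11 − 0.7 = 10.3 V, so I_R = 10.3/2.2 = 4.68 mA.
Check D1: its anode-to-cathode voltage is 9.1 − 10.3 = -1.2 V < 0.7 V, so it is off. The assumption is consistent.

Only D2 conducts; I_R ≈ 4.7 mA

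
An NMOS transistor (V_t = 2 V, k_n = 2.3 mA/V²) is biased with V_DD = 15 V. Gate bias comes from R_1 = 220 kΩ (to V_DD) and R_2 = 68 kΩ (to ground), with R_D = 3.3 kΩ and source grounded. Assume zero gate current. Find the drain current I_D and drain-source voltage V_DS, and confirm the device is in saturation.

I_D ≈ 2.7 mA, V_DS ≈ 6 V

V_G = V_DD·R_2/(R_1+R_2) = 15×68/288 = 3.54 V. With the source grounded, V_GS = V_G = 3.54 V.
Assume saturation: I_D = (k_n/2)(V_GS − V_t)² = (2.3/2)×(3.54 − 2)² = 1.15×1.54² = 2.73 mA.
V_DS = V_DD − I_D·R_D = 15 − 2.73×3.3 = 5.98 V.
Saturation requires V_DS ≥ V_GS − V_t = 1.54 V; 5.98 ≥ 1.54 ✓.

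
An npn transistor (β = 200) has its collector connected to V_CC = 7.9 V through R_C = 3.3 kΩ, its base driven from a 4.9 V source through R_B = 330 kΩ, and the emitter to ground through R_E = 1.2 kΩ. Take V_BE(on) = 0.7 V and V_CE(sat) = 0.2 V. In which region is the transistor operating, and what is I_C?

active; I_C ≈ 1.5 mA

Assume active. Base-emitter loop: I_B = (V_BB − V_BE)/(R_B + (β+1)R_E) = (4.9 − 0.7)/(330 + 201×1.2) = 0.00735 mA.
I_C = β·I_B = 200×0.00735 = 1.47 mA.
V_CE = V_CC − I_C·R_C − I_E·R_E = 7.9 − 1.47×3.3 − 1.48×1.2 = 1.27 V > V_CE(sat), so the active-region assumption holds.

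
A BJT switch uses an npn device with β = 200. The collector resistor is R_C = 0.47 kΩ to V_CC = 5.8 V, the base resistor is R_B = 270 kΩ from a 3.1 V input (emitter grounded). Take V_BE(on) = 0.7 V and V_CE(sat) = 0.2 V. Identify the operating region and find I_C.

active; I_C ≈ 1.8 mA

Assume active. Base-emitter loop: I_B = (V_BB − V_BE)/R_B = (3.1 − 0.7)/270 = 0.00889 mA.
I_C = β·I_B = 200×0.00889 = 1.78 mA.
V_CE = V_CC − I_C·R_C = 5.8 − 1.78×0.47 = 4.96 V > V_CE(sat), so the active-region assumption holds.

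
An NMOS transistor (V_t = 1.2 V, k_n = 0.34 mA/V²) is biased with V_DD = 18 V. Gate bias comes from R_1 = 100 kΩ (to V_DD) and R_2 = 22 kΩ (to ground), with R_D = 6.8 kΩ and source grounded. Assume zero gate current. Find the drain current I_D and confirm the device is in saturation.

I_D ≈ 0.71 mA

V_G = V_DD·R_2/(R_1+R_2) = 18×22/122 = 3.25 V. With the source grounded, V_GS = V_G = 3.25 V.
Assume saturation: I_D = (k_n/2)(V_GS − V_t)² = (0.34/2)×(3.25 − 1.2)² = 0.17×2.05² = 0.712 mA.
V_DS = V_DD − I_D·R_D = 18 − 0.712×6.8 = 13.2 V.
Saturation requires V_DS ≥ V_GS − V_t = 2.05 V; 13.2 ≥ 2.05 ✓.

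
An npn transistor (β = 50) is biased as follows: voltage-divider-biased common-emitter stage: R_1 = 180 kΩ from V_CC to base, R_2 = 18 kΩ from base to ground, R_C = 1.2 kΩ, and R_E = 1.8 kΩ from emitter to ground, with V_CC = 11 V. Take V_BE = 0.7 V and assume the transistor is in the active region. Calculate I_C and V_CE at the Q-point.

Thevenize the base divider: V_Th = V_CC·R_2/(R_1+R_2) = 11×18/198 = 1 V, R_Th = R_1‖R_2 = 16.4 kΩ.
Base-emitter loop: V_Th = I_B·R_Th + V_BE + (β+1)I_B·R_E, so I_B = (1 − 0.7) / (16.4 + 51×1.8) = 0.00277 mA.
I_C = β·I_B = 50×0.00277 = 0.139 mA, and I_E = (β+1)I_B = 0.141 mA.
V_CE = V_CC − I_C·R_C − I_E·R_E = 11 − 0.139×1.2 − 0.141×1.8 = 10.6 V.
V_CE = 10.6 V > 0.2 V confirms active-region operation.

I_C ≈ 0.14 mA, V_CE ≈ 11 V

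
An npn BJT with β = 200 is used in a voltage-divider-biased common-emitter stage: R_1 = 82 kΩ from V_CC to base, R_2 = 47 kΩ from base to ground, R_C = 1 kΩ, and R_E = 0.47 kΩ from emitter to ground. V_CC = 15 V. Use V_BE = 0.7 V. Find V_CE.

V_CE ≈ 3.7 V

Thevenize the base divider: V_Th = V_CC·R_2/(R_1+R_2) = 15×47/129 = 5.47 V, R_Th = R_1‖R_2 = 29.9 kΩ.
Base-emitter loop: V_Th = I_B·R_Th + V_BE + (β+1)I_B·R_E, so I_B = (5.47 − 0.7) / (29.9 + 201×0.47) = 0.0383 mA.
I_C = β·I_B = 200×0.0383 = 7.66 mA, and I_E = (β+1)I_B = 7.7 mA.
V_CE = V_CC − I_C·R_C − I_E·R_E = 15 − 7.66×1 − 7.7×0.47 = 3.72 V.
V_CE = 3.72 V > 0.2 V confirms active-region operation.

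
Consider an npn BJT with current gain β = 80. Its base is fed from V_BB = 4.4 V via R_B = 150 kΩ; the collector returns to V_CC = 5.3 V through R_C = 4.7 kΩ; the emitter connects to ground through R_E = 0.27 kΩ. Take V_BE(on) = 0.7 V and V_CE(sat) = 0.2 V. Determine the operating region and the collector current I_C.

Assume active: I_B = (4.4 − 0.7)/(150 + 81×0.27) = 0.0215 mA, I_C = β·I_B = 1.72 mA.
Then V_CE = 5.3 − 1.72×4.7 − 1.74×0.27 = -3.27 V < 0.2 V — the active assumption fails.
Re-solve with V_CE = 0.2 V. KCL at the emitter: V_E/R_E = (V_BB−0.7−V_E)/R_B + (V_CC−0.2−V_E)/R_C, giving V_E = 0.283 V.
I_C = (V_CC − 0.2 − V_E)/R_C = (5.1 − 0.283)/4.7 = 1.02 mA.
Check: I_B = (3.7 − 0.283)/150 = 0.0228 mA, and β·I_B = 1.82 mA > I_C, confirming saturation.

saturation; I_C ≈ 1 mA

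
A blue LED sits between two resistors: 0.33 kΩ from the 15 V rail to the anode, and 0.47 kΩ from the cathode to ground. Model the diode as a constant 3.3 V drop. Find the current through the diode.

The two resistors are in series with the diode, so KVL gives 15 = I·0.33 + 3.3 + I·0.47.
I = (15 − 3.3) / (0.33 + 0.47) kΩ = 11.7 / 0.8 = 14.6 mA.

I ≈ 15 mA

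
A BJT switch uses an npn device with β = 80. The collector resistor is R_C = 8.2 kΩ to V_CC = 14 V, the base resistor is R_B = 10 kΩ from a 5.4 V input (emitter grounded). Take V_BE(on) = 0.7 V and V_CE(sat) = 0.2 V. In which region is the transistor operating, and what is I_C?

saturation; I_C ≈ 1.7 mA

Assume active: I_B = (5.4 − 0.7)/10 = 0.47 mA, giving I_C = β·I_B = 37.6 mA.
But then V_CE = 14 − 37.6×8.2 = -294 V < V_CE(sat) = 0.2 V — impossible in the active region.
So the transistor is saturated. With V_CE = 0.2 V, I_C = (V_CC − 0.2)/R_C = 13.8/8.2 = 1.68 mA.
Check: β·I_B = 37.6 mA > I_C = 1.68 mA, confirming saturation.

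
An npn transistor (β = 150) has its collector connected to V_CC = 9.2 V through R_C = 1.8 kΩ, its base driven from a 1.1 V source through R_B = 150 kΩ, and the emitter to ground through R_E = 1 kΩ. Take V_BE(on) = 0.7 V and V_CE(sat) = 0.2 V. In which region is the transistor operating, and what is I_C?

active; I_C ≈ 0.2 mA

Assume active. Base-emitter loop: I_B = (V_BB − V_BE)/(R_B + (β+1)R_E) = (1.1 − 0.7)/(150 + 151×1) = 0.00133 mA.
I_C = β·I_B = 150×0.00133 = 0.199 mA.
V_CE = V_CC − I_C·R_C − I_E·R_E = 9.2 − 0.199×1.8 − 0.201×1 = 8.64 V > V_CE(sat), so the active-region assumption holds.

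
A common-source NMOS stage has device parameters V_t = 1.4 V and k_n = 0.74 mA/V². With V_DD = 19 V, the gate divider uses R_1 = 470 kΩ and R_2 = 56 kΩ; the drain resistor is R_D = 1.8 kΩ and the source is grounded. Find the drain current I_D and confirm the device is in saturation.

V_G = V_DD·R_2/(R_1+R_2) = 19×56/526 = 2.02 V. With the source grounded, V_GS = V_G = 2.02 V.
Assume saturation: I_D = (k_n/2)(V_GS − V_t)² = (0.74/2)×(2.02 − 1.4)² = 0.37×0.623² = 0.144 mA.
V_DS = V_DD − I_D·R_D = 19 − 0.144×1.8 = 18.7 V.
Saturation requires V_DS ≥ V_GS − V_t = 0.623 V; 18.7 ≥ 0.623 ✓.

I_D ≈ 0.14 mA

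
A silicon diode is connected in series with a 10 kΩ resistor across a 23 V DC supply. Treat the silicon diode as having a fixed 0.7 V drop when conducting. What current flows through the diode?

I ≈ 2.2 mA

KVL around the loop: 23 = V_D + I·R = 0.7 + I × 10 kΩ.
So I = (23 − 0.7) / 10 kΩ = 22.3 / 10 = 2.23 mA.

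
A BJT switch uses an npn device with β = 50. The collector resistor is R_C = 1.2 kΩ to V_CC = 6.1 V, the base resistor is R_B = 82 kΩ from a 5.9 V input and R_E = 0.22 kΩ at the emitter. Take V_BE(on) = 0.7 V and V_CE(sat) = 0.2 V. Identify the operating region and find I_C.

active; I_C ≈ 2.8 mA

Assume active. Base-emitter loop: I_B = (V_BB − V_BE)/(R_B + (β+1)R_E) = (5.9 − 0.7)/(82 + 51×0.22) = 0.0558 mA.
I_C = β·I_B = 50×0.0558 = 2.79 mA.
V_CE = V_CC − I_C·R_C − I_E·R_E = 6.1 − 2.79×1.2 − 2.84×0.22 = 2.13 V > V_CE(sat), so the active-region assumption holds.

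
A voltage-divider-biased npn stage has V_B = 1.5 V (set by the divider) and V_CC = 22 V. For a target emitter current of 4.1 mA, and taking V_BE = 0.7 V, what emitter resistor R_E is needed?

R_E ≈ 0.2 kΩ

V_E = V_B − V_BE = 1.5 − 0.7 = 0.8 V.
R_E = V_E / I_E = 0.8 / 4.1 = 0.195 kΩ.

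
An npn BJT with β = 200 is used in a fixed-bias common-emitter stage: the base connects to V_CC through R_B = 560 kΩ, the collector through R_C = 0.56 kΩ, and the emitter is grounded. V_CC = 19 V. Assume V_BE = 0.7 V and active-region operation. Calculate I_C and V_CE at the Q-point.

Base loop: V_CC = I_B·R_B + V_BE, so I_B = (19 − 0.7)/560 kΩ = 0.0327 mA.
In the active region I_C = β·I_B = 200 × 0.0327 = 6.54 mA.
Collector loop: V_CE = V_CC − I_C·R_C = 19 − 6.54×0.56 = 15.3 V.
Since V_CE = 15.3 V > V_CE(sat) ≈ 0.2 V, the transistor is in the active region as assumed.

I_C ≈ 6.5 mA, V_CE ≈ 15 V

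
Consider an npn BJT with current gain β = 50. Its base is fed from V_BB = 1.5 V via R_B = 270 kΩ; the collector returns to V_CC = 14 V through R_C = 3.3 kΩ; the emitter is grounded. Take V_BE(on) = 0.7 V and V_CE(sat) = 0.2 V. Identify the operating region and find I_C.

active; I_C ≈ 0.15 mA

Assume active. Base-emitter loop: I_B = (V_BB − V_BE)/R_B = (1.5 − 0.7)/270 = 0.00296 mA.
I_C = β·I_B = 50×0.00296 = 0.148 mA.
V_CE = V_CC − I_C·R_C = 14 − 0.148×3.3 = 13.5 V > V_CE(sat), so the active-region assumption holds.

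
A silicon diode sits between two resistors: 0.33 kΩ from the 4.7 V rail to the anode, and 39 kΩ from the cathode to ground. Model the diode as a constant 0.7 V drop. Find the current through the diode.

The two resistors are in series with the diode, so KVL gives 4.7 = I·0.33 + 0.7 + I·39.
I = (4.7 − 0.7) / (0.33 + 39) kΩ = 4 / 39.3 = 0.102 mA.

I ≈ 0.1 mA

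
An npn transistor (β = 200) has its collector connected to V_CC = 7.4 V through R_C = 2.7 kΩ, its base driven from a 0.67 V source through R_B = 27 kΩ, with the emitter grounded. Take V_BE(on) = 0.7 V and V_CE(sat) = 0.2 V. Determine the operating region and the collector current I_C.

cutoff; I_C ≈ 0

V_BB = 0.67 V ≤ V_BE(on) = 0.7 V, so the base-emitter junction is not forward biased.
The transistor is in cutoff: I_B = I_C = 0.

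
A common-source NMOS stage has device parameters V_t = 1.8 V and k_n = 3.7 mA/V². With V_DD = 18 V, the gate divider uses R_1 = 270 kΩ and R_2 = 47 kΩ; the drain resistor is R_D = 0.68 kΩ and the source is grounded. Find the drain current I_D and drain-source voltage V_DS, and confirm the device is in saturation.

V_G = V_DD·R_2/(R_1+R_2) = 18×47/317 = 2.67 V. With the source grounded, V_GS = V_G = 2.67 V.
Assume saturation: I_D = (k_n/2)(V_GS − V_t)² = (3.7/2)×(2.67 − 1.8)² = 1.85×0.869² = 1.4 mA.
V_DS = V_DD − I_D·R_D = 18 − 1.4×0.68 = 17.1 V.
Saturation requires V_DS ≥ V_GS − V_t = 0.869 V; 17.1 ≥ 0.869 ✓.

I_D ≈ 1.4 mA, V_DS ≈ 17 V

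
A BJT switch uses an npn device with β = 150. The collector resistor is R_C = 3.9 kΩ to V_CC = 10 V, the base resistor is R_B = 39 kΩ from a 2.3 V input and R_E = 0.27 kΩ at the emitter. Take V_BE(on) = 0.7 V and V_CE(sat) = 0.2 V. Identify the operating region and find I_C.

saturation; I_C ≈ 2.3 mA

Assume active: I_B = (2.3 − 0.7)/(39 + 151×0.27) = 0.0201 mA, I_C = β·I_B = 3.01 mA.
Then V_CE = 10 − 3.01×3.9 − 3.03×0.27 = -2.55 V < 0.2 V — the active assumption fails.
Re-solve with V_CE = 0.2 V. KCL at the emitter: V_E/R_E = (V_BB−0.7−V_E)/R_B + (V_CC−0.2−V_E)/R_C, giving V_E = 0.641 V.
I_C = (V_CC − 0.2 − V_E)/R_C = (9.8 − 0.641)/3.9 = 2.35 mA.
Check: I_B = (1.6 − 0.641)/39 = 0.0246 mA, and β·I_B = 3.69 mA > I_C, confirming saturation.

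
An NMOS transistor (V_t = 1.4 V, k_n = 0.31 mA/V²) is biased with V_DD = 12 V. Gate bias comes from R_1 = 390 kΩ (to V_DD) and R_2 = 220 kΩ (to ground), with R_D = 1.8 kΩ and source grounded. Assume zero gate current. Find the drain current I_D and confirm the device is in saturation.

V_G = V_DD·R_2/(R_1+R_2) = 12×220/610 = 4.33 V. With the source grounded, V_GS = V_G = 4.33 V.
Assume saturation: I_D = (k_n/2)(V_GS − V_t)² = (0.31/2)×(4.33 − 1.4)² = 0.155×2.93² = 1.33 mA.
V_DS = V_DD − I_D·R_D = 12 − 1.33×1.8 = 9.61 V.
Saturation requires V_DS ≥ V_GS − V_t = 2.93 V; 9.61 ≥ 2.93 ✓.

I_D ≈ 1.3 mA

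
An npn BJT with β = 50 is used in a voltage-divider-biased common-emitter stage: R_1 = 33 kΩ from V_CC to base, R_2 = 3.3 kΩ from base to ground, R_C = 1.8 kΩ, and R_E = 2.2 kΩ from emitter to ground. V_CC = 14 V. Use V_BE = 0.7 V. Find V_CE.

Thevenize the base divider: V_Th = V_CC·R_2/(R_1+R_2) = 14×3.3/36.3 = 1.27 V, R_Th = R_1‖R_2 = 3 kΩ.
Base-emitter loop: V_Th = I_B·R_Th + V_BE + (β+1)I_B·R_E, so I_B = (1.27 − 0.7) / (3 + 51×2.2) = 0.00497 mA.
I_C = β·I_B = 50×0.00497 = 0.249 mA, and I_E = (β+1)I_B = 0.254 mA.
V_CE = V_CC − I_C·R_C − I_E·R_E = 14 − 0.249×1.8 − 0.254×2.2 = 13 V.
V_CE = 13 V > 0.2 V confirms active-region operation.

V_CE ≈ 13 V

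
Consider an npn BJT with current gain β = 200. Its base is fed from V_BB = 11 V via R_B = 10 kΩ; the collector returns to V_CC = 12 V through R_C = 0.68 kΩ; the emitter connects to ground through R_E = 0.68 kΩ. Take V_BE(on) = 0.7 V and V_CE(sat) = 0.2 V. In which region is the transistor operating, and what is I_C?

Assume active: I_B = (11 − 0.7)/(10 + 201×0.68) = 0.0702 mA, I_C = β·I_B = 14 mA.
Then V_CE = 12 − 14×0.68 − 14.1×0.68 = -7.15 V < 0.2 V — the active assumption fails.
Re-solve with V_CE = 0.2 V. KCL at the emitter: V_E/R_E = (V_BB−0.7−V_E)/R_B + (V_CC−0.2−V_E)/R_C, giving V_E = 6.04 V.
I_C = (V_CC − 0.2 − V_E)/R_C = (11.8 − 6.04)/0.68 = 8.46 mA.
Check: I_B = (10.3 − 6.04)/10 = 0.426 mA, and β·I_B = 85.1 mA > I_C, confirming saturation.

saturation; I_C ≈ 8.5 mA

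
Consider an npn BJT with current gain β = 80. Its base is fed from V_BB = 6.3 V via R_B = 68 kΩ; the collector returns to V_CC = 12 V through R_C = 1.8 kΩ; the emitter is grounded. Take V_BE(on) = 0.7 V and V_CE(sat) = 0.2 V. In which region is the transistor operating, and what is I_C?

Assume active: I_B = (6.3 − 0.7)/68 = 0.0824 mA, giving I_C = β·I_B = 6.59 mA.
But then V_CE = 12 − 6.59×1.8 = 0.141 V < V_CE(sat) = 0.2 V — impossible in the active region.
So the transistor is saturated. With V_CE = 0.2 V, I_C = (V_CC − 0.2)/R_C = 11.8/1.8 = 6.56 mA.
Check: β·I_B = 6.59 mA > I_C = 6.56 mA, confirming saturation.

saturation; I_C ≈ 6.6 mA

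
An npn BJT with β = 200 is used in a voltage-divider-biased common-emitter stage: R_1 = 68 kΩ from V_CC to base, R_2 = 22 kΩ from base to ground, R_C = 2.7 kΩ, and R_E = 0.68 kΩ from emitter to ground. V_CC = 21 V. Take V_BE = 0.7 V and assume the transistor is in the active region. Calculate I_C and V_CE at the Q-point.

I_C ≈ 5.8 mA, V_CE ≈ 1.4 V

Thevenize the base divider: V_Th = V_CC·R_2/(R_1+R_2) = 21×22/90 = 5.13 V, R_Th = R_1‖R_2 = 16.6 kΩ.
Base-emitter loop: V_Th = I_B·R_Th + V_BE + (β+1)I_B·R_E, so I_B = (5.13 − 0.7) / (16.6 + 201×0.68) = 0.0289 mA.
I_C = β·I_B = 200×0.0289 = 5.78 mA, and I_E = (β+1)I_B = 5.81 mA.
V_CE = V_CC − I_C·R_C − I_E·R_E = 21 − 5.78×2.7 − 5.81×0.68 = 1.43 V.
V_CE = 1.43 V > 0.2 V confirms active-region operation.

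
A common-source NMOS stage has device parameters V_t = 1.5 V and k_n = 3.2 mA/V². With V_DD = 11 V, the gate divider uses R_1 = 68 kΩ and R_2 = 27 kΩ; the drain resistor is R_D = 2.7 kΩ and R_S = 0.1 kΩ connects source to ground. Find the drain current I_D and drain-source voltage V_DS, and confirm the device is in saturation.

I_D ≈ 2.9 mA, V_DS ≈ 3 V

V_G = V_DD·R_2/(R_1+R_2) = 11×27/95 = 3.13 V.
Assume saturation: I_D = (k_n/2)(V_GS − V_t)² with V_GS = V_G − I_D·R_S = 3.13 − 0.1·I_D.
Substituting gives 0.016·I_D² − 1.52·I_D + 4.23 = 0, with roots I_D = 2.87 or 92.2 mA.
The root I_D = 92.2 mA gives V_GS = -6.09 V ≤ V_t, so take I_D = 2.87 mA.
Then V_GS = 2.84 V and V_DS = V_DD − I_D(R_D+R_S) = 11 − 2.87×2.8 = 2.96 V.
Saturation requires V_DS ≥ V_GS − V_t = 1.34 V; 2.96 ≥ 1.34 ✓.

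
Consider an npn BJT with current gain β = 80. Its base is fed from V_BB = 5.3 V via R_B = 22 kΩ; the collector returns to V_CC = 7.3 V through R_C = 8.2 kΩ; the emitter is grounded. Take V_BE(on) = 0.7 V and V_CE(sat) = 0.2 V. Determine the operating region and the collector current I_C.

Assume active: I_B = (5.3 − 0.7)/22 = 0.209 mA, giving I_C = β·I_B = 16.7 mA.
But then V_CE = 7.3 − 16.7×8.2 = -130 V < V_CE(sat) = 0.2 V — impossible in the active region.
So the transistor is saturated. With V_CE = 0.2 V, I_C = (V_CC − 0.2)/R_C = 7.1/8.2 = 0.866 mA.
Check: β·I_B = 16.7 mA > I_C = 0.866 mA, confirming saturation.

saturation; I_C ≈ 0.87 mA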